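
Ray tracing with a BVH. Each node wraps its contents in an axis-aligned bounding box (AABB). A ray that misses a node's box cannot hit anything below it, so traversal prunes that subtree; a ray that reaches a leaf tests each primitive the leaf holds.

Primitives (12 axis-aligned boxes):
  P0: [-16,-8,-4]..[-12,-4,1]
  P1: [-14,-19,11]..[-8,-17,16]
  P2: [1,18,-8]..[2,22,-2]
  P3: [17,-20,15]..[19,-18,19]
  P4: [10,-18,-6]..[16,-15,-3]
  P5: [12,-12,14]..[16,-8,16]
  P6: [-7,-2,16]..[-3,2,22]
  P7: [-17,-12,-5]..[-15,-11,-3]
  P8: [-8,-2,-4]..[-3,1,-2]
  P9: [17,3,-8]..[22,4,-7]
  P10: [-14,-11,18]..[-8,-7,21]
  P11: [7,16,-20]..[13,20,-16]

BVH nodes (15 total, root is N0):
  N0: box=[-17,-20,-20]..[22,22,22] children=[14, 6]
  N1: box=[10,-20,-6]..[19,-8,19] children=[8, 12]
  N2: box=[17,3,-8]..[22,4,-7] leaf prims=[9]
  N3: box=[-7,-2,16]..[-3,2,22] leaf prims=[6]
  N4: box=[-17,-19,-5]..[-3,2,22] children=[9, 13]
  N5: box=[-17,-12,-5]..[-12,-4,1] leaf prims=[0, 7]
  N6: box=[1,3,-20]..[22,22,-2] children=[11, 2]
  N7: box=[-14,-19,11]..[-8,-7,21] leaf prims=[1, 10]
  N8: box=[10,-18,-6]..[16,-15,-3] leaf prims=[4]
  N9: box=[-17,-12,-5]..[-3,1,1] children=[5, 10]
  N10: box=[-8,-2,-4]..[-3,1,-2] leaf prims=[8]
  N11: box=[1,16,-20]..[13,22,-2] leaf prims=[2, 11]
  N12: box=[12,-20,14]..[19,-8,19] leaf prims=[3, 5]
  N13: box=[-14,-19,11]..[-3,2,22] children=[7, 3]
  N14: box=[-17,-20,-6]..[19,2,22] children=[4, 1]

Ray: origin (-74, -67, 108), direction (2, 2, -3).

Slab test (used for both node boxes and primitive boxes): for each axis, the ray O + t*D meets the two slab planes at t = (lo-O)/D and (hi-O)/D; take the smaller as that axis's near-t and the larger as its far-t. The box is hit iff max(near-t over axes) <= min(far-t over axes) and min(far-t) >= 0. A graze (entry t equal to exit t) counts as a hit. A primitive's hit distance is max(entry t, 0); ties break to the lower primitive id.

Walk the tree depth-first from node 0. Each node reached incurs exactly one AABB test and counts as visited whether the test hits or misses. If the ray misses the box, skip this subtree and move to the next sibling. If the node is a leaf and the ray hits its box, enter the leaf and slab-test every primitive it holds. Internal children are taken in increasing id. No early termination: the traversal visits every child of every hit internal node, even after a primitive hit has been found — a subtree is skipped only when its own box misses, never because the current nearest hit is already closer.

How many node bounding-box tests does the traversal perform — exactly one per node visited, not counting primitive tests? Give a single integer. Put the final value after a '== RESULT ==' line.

Walk:
N0 x:[57/2,48] y:[47/2,89/2] z:[86/3,128/3] -> hit [86/3,128/3], descend [6, 14]
  N6 x:[75/2,48] y:[35,89/2] z:[110/3,128/3] -> hit [75/2,128/3], descend [2, 11]
    N2 x:[91/2,48] y:[35,71/2] z:[115/3,116/3] -> miss, prune
    N11 x:[75/2,87/2] y:[83/2,89/2] z:[110/3,128/3] -> hit [83/2,128/3] leaf, test {P2(miss), P11@t=83/2}
  N14 x:[57/2,93/2] y:[47/2,69/2] z:[86/3,38] -> hit [86/3,69/2], descend [1, 4]
    N1 x:[42,93/2] y:[47/2,59/2] z:[89/3,38] -> miss, prune
    N4 x:[57/2,71/2] y:[24,69/2] z:[86/3,113/3] -> hit [86/3,69/2], descend [9, 13]
      N9 x:[57/2,71/2] y:[55/2,34] z:[107/3,113/3] -> miss, prune
      N13 x:[30,71/2] y:[24,69/2] z:[86/3,97/3] -> hit [30,97/3], descend [3, 7]
        N3 x:[67/2,71/2] y:[65/2,69/2] z:[86/3,92/3] -> miss, prune
        N7 x:[30,33] y:[24,30] z:[29,97/3] -> hit [30,30] leaf, test {P1(miss), P10@t=30}

Summary -> nodes [0, 6, 2, 11, 14, 1, 4, 9, 13, 3, 7]; box-tests=11; leaf-entries=2; first=P10

== RESULT ==
11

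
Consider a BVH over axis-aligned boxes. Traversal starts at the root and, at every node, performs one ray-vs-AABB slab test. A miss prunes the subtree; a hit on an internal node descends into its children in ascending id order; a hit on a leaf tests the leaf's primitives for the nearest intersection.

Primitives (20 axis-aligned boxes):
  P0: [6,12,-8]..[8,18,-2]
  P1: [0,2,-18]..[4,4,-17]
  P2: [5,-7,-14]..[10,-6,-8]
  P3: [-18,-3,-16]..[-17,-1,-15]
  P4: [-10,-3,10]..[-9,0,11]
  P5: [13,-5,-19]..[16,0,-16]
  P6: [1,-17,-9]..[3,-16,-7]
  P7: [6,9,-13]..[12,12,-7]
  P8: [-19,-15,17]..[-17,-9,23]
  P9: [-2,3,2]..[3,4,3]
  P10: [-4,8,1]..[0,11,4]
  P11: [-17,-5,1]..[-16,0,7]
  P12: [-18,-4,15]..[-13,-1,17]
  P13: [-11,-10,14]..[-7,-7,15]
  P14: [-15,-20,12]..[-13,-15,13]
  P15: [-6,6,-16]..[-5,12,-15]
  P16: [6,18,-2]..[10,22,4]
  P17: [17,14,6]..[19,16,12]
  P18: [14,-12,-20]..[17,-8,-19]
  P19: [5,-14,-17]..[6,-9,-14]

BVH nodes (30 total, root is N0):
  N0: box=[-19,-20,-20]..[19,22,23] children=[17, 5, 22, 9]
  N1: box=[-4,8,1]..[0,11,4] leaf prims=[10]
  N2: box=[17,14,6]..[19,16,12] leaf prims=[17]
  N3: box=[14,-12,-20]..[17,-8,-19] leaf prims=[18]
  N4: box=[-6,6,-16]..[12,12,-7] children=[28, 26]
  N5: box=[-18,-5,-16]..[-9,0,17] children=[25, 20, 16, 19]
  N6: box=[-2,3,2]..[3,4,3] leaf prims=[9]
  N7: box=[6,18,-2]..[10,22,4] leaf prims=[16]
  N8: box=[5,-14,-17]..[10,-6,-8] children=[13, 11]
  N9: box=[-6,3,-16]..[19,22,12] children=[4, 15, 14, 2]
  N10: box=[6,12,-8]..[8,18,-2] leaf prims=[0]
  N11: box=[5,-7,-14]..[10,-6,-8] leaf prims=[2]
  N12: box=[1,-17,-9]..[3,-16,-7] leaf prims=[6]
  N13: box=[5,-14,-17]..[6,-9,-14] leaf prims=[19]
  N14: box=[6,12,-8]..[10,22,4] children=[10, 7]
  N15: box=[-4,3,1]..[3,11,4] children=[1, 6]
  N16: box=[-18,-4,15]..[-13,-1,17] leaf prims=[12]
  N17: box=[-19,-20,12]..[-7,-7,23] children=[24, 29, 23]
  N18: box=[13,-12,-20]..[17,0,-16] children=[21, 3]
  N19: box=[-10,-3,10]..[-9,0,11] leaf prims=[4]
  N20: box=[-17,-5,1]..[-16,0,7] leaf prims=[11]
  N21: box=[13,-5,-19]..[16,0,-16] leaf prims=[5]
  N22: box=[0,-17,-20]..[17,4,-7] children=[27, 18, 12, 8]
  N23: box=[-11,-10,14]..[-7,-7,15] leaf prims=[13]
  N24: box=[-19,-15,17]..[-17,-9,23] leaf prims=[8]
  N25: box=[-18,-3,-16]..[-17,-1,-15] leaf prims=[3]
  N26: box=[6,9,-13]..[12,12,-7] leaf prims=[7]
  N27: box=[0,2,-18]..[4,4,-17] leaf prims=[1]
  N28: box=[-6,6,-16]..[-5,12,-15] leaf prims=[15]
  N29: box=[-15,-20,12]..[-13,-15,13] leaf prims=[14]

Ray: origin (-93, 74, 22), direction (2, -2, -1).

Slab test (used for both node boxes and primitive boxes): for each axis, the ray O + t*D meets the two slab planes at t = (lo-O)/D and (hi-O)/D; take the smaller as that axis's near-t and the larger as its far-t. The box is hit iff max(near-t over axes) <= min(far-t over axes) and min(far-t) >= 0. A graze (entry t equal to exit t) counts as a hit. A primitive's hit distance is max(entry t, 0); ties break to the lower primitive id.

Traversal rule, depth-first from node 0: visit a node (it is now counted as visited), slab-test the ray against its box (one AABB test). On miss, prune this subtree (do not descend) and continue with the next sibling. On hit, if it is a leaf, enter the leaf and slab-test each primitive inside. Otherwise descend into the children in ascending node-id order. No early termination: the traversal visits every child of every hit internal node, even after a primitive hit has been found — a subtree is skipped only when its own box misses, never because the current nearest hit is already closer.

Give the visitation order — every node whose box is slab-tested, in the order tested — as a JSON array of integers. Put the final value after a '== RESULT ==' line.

Walk:
N0 x:[37,56] y:[26,47] z:[-1,42] -> hit [37,42], descend [5, 9, 17, 22]
  N5 x:[75/2,42] y:[37,79/2] z:[5,38] -> hit [75/2,38], descend [16, 19, 20, 25]
    N16 x:[75/2,40] y:[75/2,39] z:[5,7] -> miss, prune
    N19 x:[83/2,42] y:[37,77/2] z:[11,12] -> miss, prune
    N20 x:[38,77/2] y:[37,79/2] z:[15,21] -> miss, prune
    N25 x:[75/2,38] y:[75/2,77/2] z:[37,38] -> hit [75/2,38] leaf, test {P3@t=75/2}
  N9 x:[87/2,56] y:[26,71/2] z:[10,38] -> miss, prune
  N17 x:[37,43] y:[81/2,47] z:[-1,10] -> miss, prune
  N22 x:[93/2,55] y:[35,91/2] z:[29,42] -> miss, prune

Summary -> nodes [0, 5, 16, 19, 20, 25, 9, 17, 22]; box-tests=9; leaf-entries=1; first=P3

== RESULT ==
[0, 5, 16, 19, 20, 25, 9, 17, 22]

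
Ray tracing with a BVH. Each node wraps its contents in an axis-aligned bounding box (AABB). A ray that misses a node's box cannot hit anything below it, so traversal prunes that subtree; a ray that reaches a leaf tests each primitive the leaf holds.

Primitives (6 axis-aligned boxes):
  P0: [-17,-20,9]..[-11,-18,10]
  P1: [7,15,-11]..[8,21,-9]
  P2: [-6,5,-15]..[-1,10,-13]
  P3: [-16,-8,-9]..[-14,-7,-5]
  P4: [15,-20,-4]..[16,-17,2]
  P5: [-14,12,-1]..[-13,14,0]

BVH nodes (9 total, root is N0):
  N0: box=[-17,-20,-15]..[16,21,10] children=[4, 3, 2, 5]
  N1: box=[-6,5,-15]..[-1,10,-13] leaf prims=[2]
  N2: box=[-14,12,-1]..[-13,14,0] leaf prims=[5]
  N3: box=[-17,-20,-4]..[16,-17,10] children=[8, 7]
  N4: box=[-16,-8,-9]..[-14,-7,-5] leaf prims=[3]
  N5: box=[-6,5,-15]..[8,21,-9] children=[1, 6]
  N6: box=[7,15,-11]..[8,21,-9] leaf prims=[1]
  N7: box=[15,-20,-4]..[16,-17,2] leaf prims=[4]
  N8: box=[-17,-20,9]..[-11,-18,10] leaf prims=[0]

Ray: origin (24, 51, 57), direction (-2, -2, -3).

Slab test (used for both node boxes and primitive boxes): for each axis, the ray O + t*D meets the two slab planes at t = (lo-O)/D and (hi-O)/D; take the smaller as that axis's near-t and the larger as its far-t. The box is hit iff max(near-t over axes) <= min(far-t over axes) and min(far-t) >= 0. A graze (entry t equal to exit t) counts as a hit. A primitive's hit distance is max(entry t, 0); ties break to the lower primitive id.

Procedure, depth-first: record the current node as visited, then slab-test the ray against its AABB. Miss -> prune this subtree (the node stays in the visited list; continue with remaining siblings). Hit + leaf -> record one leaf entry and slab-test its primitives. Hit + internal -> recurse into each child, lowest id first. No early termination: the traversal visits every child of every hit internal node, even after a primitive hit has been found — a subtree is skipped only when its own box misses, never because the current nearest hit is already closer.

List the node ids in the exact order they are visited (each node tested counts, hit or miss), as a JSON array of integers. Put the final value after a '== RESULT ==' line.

Trace the traversal:
N0 x:[4,41/2] y:[15,71/2] z:[47/3,24] -> hit [47/3,41/2], descend [2, 3, 4, 5]
  N2 x:[37/2,19] y:[37/2,39/2] z:[19,58/3] -> hit [19,19] leaf, test {P5@t=19}
  N3 x:[4,41/2] y:[34,71/2] z:[47/3,61/3] -> miss, prune
  N4 x:[19,20] y:[29,59/2] z:[62/3,22] -> miss, prune
  N5 x:[8,15] y:[15,23] z:[22,24] -> miss, prune

Visited [0, 2, 3, 4, 5]. Tests: 5 box, 1 leaf. Nearest: P5.

== RESULT ==
[0, 2, 3, 4, 5]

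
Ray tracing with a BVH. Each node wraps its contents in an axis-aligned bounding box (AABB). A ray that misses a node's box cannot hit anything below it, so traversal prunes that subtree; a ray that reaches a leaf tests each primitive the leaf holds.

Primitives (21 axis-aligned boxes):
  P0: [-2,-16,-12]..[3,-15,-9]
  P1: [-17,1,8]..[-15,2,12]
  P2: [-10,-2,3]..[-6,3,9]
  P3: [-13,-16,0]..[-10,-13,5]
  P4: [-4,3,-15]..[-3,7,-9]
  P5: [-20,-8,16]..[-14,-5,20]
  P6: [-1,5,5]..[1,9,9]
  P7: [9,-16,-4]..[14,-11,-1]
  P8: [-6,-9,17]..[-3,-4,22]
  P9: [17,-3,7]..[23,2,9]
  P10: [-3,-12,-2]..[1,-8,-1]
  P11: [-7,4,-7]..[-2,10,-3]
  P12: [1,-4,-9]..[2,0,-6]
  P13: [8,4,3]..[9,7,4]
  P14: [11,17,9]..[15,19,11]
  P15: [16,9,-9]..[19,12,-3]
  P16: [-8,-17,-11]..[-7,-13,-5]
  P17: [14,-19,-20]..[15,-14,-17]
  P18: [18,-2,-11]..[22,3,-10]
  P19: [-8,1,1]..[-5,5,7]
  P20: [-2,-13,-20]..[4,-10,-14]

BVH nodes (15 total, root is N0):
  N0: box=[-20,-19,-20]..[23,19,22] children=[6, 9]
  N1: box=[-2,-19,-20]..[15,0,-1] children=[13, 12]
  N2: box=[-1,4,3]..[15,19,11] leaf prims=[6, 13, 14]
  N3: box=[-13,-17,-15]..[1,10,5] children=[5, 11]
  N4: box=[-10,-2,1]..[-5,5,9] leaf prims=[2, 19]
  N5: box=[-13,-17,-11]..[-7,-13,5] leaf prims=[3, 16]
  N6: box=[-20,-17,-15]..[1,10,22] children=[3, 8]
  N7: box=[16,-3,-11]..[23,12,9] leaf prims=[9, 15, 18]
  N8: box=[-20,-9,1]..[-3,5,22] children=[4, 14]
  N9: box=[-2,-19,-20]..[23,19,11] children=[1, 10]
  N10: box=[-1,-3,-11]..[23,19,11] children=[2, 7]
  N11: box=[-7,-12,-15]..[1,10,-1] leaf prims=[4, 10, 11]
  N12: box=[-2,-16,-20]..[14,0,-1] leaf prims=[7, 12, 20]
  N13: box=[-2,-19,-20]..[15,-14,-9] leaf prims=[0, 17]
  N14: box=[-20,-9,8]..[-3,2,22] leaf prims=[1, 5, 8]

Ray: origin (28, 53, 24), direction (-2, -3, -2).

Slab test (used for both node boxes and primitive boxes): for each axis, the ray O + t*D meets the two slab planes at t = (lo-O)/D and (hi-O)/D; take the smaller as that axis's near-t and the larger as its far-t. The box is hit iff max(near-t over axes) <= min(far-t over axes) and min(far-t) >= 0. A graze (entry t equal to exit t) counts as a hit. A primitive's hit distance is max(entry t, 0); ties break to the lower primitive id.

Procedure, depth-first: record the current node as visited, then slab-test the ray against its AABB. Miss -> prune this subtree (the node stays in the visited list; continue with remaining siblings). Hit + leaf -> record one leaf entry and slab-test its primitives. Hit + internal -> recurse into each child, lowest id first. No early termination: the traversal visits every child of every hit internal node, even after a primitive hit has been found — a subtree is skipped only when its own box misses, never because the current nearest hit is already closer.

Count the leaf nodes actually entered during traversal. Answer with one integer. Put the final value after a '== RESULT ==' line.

Walk:
N0 x:[5/2,24] y:[34/3,24] z:[1,22] -> hit [34/3,22], descend [6, 9]
  N6 x:[27/2,24] y:[43/3,70/3] z:[1,39/2] -> hit [43/3,39/2], descend [3, 8]
    N3 x:[27/2,41/2] y:[43/3,70/3] z:[19/2,39/2] -> hit [43/3,39/2], descend [5, 11]
      N5 x:[35/2,41/2] y:[22,70/3] z:[19/2,35/2] -> miss, prune
      N11 x:[27/2,35/2] y:[43/3,65/3] z:[25/2,39/2] -> hit [43/3,35/2] leaf, test {P4(miss), P10(miss), P11@t=15}
    N8 x:[31/2,24] y:[16,62/3] z:[1,23/2] -> miss, prune
  N9 x:[5/2,15] y:[34/3,24] z:[13/2,22] -> hit [34/3,15], descend [1, 10]
    N1 x:[13/2,15] y:[53/3,24] z:[25/2,22] -> miss, prune
    N10 x:[5/2,29/2] y:[34/3,56/3] z:[13/2,35/2] -> hit [34/3,29/2], descend [2, 7]
      N2 x:[13/2,29/2] y:[34/3,49/3] z:[13/2,21/2] -> miss, prune
      N7 x:[5/2,6] y:[41/3,56/3] z:[15/2,35/2] -> miss, prune

Summary -> nodes [0, 6, 3, 5, 11, 8, 9, 1, 10, 2, 7]; box-tests=11; leaf-entries=1; first=P11

== RESULT ==
1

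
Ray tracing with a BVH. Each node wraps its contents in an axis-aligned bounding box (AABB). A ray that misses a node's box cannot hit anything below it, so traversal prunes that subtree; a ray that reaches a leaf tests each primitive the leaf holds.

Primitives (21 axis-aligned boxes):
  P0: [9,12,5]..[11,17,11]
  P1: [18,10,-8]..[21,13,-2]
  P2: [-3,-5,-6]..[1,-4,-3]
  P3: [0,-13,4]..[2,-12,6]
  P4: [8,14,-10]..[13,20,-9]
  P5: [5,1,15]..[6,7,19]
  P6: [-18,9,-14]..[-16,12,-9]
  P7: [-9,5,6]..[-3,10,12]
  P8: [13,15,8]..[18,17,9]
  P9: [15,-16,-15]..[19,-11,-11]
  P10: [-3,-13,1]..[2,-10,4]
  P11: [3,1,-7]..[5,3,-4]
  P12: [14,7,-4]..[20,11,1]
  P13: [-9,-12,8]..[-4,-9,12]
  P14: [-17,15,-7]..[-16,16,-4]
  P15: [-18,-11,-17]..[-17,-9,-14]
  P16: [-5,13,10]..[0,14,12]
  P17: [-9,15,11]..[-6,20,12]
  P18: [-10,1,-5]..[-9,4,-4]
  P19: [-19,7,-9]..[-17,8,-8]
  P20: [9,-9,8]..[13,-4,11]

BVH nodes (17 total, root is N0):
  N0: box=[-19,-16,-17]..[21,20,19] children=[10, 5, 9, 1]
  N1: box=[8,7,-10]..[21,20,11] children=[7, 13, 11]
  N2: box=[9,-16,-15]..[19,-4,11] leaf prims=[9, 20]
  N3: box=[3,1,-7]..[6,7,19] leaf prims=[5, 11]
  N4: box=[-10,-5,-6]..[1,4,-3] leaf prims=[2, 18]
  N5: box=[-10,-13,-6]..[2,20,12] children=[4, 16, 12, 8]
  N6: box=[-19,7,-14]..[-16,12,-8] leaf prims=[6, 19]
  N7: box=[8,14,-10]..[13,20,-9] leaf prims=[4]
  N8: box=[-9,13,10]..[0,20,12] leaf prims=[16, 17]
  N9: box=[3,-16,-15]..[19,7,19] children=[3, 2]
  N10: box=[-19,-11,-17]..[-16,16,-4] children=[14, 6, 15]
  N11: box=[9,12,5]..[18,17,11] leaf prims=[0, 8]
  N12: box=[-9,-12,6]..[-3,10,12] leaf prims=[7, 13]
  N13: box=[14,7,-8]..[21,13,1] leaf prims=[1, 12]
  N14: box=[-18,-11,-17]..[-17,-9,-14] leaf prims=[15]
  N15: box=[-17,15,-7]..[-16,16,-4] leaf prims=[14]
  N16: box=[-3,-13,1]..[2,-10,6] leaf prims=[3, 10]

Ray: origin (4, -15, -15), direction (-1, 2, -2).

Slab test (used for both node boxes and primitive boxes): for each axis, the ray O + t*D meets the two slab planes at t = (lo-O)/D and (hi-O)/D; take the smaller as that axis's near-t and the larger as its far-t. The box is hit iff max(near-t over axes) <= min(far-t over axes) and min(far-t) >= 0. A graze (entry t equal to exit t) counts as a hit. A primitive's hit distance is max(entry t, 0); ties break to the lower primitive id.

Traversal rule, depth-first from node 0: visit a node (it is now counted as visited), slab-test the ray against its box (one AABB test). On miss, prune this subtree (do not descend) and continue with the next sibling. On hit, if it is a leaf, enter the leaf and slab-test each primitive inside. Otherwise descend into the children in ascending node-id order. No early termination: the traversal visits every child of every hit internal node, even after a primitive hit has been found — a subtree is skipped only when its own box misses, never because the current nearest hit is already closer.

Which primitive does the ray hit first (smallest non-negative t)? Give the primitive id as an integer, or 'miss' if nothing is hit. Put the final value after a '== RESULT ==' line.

Trace the traversal:
N0 x:[-17,23] y:[-1/2,35/2] z:[-17,1] -> hit [-1/2,1], descend [1, 5, 9, 10]
  N1 x:[-17,-4] y:[11,35/2] z:[-13,-5/2] -> miss, prune
  N5 x:[2,14] y:[1,35/2] z:[-27/2,-9/2] -> miss, prune
  N9 x:[-15,1] y:[-1/2,11] z:[-17,0] -> hit [-1/2,0], descend [2, 3]
    N2 x:[-15,-5] y:[-1/2,11/2] z:[-13,0] -> miss, prune
    N3 x:[-2,1] y:[8,11] z:[-17,-4] -> miss, prune
  N10 x:[20,23] y:[2,31/2] z:[-11/2,1] -> miss, prune

order=[0, 1, 5, 9, 2, 3, 10]  |boxes|=7  |leaves|=0  hit=miss

== RESULT ==
miss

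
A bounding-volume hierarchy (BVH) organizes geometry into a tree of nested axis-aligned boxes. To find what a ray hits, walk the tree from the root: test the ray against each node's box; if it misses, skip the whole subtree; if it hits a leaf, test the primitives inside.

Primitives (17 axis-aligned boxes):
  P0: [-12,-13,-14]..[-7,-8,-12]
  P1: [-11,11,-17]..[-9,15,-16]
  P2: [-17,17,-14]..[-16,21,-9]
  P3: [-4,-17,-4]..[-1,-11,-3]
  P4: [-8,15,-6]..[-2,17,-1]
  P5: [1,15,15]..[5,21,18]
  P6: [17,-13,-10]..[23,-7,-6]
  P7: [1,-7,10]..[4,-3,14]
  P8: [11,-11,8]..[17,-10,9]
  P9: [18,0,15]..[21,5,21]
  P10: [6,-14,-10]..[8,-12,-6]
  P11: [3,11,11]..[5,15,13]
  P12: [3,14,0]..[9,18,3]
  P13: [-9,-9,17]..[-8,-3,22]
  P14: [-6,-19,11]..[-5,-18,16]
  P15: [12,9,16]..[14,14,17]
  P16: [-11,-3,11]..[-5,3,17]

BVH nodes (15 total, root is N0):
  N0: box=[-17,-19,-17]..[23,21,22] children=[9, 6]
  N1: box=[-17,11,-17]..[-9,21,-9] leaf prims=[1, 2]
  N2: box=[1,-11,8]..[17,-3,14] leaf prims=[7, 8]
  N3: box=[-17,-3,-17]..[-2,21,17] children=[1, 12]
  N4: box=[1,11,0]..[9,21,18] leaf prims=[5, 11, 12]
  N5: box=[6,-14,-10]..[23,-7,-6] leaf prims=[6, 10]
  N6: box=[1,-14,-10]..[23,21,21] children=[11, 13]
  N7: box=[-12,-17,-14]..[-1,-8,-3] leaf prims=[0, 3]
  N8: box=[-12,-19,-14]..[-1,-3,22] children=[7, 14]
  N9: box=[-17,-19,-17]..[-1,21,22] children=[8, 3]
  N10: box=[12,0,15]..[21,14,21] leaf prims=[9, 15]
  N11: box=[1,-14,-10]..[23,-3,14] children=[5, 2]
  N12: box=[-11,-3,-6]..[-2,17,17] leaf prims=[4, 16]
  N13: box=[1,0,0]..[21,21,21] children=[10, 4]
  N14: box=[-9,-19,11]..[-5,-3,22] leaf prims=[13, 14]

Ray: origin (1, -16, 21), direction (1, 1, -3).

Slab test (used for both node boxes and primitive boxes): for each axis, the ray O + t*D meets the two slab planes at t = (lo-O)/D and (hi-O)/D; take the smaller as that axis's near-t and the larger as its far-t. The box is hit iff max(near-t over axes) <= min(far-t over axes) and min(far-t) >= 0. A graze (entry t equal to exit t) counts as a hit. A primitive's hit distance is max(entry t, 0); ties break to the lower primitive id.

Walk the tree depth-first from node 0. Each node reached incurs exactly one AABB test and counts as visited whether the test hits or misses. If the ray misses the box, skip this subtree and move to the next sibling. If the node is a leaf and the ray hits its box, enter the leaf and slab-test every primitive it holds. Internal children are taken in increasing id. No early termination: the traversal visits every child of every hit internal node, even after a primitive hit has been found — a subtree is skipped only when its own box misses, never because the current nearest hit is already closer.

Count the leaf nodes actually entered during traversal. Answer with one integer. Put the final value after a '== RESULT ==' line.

Walk:
N0 x:[-18,22] y:[-3,37] z:[-1/3,38/3] -> hit [-1/3,38/3], descend [6, 9]
  N6 x:[0,22] y:[2,37] z:[0,31/3] -> hit [2,31/3], descend [11, 13]
    N11 x:[0,22] y:[2,13] z:[7/3,31/3] -> hit [7/3,31/3], descend [2, 5]
      N2 x:[0,16] y:[5,13] z:[7/3,13/3] -> miss, prune
      N5 x:[5,22] y:[2,9] z:[9,31/3] -> hit [9,9] leaf, test {P6(miss), P10(miss)}
    N13 x:[0,20] y:[16,37] z:[0,7] -> miss, prune
  N9 x:[-18,-2] y:[-3,37] z:[-1/3,38/3] -> miss, prune

order=[0, 6, 11, 2, 5, 13, 9]  |boxes|=7  |leaves|=1  hit=miss

== RESULT ==
1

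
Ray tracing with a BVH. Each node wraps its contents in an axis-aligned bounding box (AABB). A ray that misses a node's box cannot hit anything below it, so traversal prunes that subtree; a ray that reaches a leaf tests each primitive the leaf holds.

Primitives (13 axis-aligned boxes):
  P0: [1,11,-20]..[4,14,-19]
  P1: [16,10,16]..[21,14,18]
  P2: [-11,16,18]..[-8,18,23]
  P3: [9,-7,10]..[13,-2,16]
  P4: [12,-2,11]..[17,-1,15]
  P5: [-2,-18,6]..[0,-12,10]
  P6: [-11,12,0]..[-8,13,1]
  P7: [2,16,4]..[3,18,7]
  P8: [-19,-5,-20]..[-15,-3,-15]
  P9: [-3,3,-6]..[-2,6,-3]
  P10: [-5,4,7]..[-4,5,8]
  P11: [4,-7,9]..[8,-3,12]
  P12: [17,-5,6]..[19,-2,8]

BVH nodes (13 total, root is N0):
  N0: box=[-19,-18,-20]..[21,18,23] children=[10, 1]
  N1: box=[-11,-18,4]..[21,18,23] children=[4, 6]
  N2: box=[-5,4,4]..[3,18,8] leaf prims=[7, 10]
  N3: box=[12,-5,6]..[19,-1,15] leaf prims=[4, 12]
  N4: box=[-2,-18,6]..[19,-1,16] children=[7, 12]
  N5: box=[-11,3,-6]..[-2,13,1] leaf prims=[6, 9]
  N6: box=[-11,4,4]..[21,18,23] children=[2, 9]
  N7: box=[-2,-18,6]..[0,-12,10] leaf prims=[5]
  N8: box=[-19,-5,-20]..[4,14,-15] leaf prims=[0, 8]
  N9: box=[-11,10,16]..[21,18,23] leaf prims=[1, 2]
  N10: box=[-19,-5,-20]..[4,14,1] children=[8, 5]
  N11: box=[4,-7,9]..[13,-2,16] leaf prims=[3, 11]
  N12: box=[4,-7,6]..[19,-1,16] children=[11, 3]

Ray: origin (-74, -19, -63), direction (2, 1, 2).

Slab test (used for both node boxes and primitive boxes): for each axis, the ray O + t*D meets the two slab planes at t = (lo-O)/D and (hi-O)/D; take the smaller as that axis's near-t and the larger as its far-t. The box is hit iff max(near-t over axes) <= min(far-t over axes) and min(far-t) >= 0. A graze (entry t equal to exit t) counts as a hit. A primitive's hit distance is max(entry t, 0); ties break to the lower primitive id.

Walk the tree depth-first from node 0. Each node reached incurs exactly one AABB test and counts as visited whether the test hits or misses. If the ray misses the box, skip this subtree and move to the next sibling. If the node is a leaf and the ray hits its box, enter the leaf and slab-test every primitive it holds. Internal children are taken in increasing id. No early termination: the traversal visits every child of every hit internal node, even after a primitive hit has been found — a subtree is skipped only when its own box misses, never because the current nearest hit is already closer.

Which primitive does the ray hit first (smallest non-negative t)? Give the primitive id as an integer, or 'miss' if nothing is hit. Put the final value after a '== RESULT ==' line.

Traverse from the root:
N0 x:[55/2,95/2] y:[1,37] z:[43/2,43] -> hit [55/2,37], descend [1, 10]
  N1 x:[63/2,95/2] y:[1,37] z:[67/2,43] -> hit [67/2,37], descend [4, 6]
    N4 x:[36,93/2] y:[1,18] z:[69/2,79/2] -> miss, prune
    N6 x:[63/2,95/2] y:[23,37] z:[67/2,43] -> hit [67/2,37], descend [2, 9]
      N2 x:[69/2,77/2] y:[23,37] z:[67/2,71/2] -> hit [69/2,71/2] leaf, test {P7(miss), P10(miss)}
      N9 x:[63/2,95/2] y:[29,37] z:[79/2,43] -> miss, prune
  N10 x:[55/2,39] y:[14,33] z:[43/2,32] -> hit [55/2,32], descend [5, 8]
    N5 x:[63/2,36] y:[22,32] z:[57/2,32] -> hit [63/2,32] leaf, test {P6@t=63/2, P9(miss)}
    N8 x:[55/2,39] y:[14,33] z:[43/2,24] -> miss, prune

order=[0, 1, 4, 6, 2, 9, 10, 5, 8]  |boxes|=9  |leaves|=2  hit=P6

== RESULT ==
6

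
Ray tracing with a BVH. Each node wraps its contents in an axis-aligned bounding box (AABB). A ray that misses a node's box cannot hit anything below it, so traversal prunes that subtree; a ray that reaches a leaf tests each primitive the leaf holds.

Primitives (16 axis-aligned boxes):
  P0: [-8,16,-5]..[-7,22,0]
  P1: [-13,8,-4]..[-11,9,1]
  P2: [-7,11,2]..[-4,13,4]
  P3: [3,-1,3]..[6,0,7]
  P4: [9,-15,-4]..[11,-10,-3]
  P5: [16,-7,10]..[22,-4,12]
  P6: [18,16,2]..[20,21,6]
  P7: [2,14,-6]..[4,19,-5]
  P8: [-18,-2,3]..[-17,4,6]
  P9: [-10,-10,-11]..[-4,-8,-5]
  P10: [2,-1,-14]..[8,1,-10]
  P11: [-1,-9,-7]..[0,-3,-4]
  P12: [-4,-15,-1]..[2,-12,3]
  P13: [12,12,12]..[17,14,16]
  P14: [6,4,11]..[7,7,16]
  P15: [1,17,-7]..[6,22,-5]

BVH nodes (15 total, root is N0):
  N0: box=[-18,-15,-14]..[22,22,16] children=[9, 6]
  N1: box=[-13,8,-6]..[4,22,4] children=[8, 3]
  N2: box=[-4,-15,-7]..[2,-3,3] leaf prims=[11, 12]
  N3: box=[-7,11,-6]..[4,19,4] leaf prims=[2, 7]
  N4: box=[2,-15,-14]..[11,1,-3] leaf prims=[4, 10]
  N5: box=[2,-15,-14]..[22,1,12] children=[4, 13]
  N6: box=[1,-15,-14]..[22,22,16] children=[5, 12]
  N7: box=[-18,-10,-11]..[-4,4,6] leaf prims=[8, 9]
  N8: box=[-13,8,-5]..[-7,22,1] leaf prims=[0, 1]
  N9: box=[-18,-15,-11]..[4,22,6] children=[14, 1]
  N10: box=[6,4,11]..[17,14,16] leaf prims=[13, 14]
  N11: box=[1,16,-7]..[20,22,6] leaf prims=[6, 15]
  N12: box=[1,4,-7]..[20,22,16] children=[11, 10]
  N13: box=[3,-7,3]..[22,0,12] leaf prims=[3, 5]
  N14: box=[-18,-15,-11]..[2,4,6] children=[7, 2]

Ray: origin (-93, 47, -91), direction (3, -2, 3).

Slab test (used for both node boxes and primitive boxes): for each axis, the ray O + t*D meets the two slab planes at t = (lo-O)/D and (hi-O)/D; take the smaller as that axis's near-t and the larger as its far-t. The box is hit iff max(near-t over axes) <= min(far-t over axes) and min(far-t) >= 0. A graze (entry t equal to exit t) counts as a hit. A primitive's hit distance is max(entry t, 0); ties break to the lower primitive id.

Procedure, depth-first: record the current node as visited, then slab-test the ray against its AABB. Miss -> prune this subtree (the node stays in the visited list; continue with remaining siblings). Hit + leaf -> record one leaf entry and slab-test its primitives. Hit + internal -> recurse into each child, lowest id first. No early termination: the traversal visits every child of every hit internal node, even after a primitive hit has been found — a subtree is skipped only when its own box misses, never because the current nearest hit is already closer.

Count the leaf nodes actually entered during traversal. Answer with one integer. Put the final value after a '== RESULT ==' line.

Traverse from the root:
N0 x:[25,115/3] y:[25/2,31] z:[77/3,107/3] -> hit [77/3,31], descend [6, 9]
  N6 x:[94/3,115/3] y:[25/2,31] z:[77/3,107/3] -> miss, prune
  N9 x:[25,97/3] y:[25/2,31] z:[80/3,97/3] -> hit [80/3,31], descend [1, 14]
    N1 x:[80/3,97/3] y:[25/2,39/2] z:[85/3,95/3] -> miss, prune
    N14 x:[25,95/3] y:[43/2,31] z:[80/3,97/3] -> hit [80/3,31], descend [2, 7]
      N2 x:[89/3,95/3] y:[25,31] z:[28,94/3] -> hit [89/3,31] leaf, test {P11(miss), P12@t=30}
      N7 x:[25,89/3] y:[43/2,57/2] z:[80/3,97/3] -> hit [80/3,57/2] leaf, test {P8(miss), P9@t=83/3}

Summary -> nodes [0, 6, 9, 1, 14, 2, 7]; box-tests=7; leaf-entries=2; first=P9

== RESULT ==
2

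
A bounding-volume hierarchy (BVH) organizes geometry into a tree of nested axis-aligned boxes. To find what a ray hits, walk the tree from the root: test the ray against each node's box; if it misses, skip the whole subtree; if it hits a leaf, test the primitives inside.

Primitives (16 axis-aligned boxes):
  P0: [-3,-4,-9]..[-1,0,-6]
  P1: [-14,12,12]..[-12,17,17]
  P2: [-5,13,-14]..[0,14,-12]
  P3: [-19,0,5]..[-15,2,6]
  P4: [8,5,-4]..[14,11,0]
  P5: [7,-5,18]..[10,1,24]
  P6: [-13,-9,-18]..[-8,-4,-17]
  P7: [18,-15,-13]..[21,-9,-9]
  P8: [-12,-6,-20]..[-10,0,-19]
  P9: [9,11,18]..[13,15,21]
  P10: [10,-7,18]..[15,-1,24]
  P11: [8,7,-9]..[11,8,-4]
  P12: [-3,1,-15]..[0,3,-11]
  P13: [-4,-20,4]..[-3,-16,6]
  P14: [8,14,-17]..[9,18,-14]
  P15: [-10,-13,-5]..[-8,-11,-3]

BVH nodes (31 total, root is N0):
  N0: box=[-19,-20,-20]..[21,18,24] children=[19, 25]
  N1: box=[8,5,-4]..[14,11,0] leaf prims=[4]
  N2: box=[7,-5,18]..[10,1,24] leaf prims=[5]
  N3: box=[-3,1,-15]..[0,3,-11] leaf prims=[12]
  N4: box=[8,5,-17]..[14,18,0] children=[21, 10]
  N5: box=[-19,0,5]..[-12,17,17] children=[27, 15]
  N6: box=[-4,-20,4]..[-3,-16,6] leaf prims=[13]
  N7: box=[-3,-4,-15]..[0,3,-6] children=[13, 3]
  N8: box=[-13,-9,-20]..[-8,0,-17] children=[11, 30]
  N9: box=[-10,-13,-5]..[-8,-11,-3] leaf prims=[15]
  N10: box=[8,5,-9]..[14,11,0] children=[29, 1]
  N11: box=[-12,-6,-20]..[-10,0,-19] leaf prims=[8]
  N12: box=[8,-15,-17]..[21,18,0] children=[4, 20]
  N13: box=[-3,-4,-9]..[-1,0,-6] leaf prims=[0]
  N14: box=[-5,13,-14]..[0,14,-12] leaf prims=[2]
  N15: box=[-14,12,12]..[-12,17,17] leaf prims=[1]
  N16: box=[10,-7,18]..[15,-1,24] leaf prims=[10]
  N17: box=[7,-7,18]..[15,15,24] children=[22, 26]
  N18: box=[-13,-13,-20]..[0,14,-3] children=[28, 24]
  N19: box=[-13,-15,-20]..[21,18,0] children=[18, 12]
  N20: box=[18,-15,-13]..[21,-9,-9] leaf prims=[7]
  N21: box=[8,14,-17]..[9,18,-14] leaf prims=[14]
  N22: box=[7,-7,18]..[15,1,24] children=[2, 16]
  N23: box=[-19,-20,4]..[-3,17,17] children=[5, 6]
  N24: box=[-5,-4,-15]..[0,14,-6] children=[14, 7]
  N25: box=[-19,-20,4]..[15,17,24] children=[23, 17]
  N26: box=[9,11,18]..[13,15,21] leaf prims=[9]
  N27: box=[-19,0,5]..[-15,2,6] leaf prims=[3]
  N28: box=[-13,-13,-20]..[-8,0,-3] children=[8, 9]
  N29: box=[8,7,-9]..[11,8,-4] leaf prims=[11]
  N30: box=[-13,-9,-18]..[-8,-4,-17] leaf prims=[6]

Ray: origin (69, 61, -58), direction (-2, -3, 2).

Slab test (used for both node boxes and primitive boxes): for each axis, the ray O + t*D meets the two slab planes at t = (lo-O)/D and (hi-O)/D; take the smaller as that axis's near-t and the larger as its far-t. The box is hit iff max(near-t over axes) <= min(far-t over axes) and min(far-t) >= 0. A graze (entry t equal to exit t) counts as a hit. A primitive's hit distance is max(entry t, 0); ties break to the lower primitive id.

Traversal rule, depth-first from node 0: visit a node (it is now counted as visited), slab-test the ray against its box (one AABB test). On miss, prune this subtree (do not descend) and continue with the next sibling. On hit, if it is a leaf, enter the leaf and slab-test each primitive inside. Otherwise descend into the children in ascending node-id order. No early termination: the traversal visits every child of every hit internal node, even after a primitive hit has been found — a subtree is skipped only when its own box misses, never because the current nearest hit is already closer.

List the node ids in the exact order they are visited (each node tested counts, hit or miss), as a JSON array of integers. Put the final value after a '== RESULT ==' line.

Traverse from the root:
N0 x:[24,44] y:[43/3,27] z:[19,41] -> hit [24,27], descend [19, 25]
  N19 x:[24,41] y:[43/3,76/3] z:[19,29] -> hit [24,76/3], descend [12, 18]
    N12 x:[24,61/2] y:[43/3,76/3] z:[41/2,29] -> hit [24,76/3], descend [4, 20]
      N4 x:[55/2,61/2] y:[43/3,56/3] z:[41/2,29] -> miss, prune
      N20 x:[24,51/2] y:[70/3,76/3] z:[45/2,49/2] -> hit [24,49/2] leaf, test {P7@t=24}
    N18 x:[69/2,41] y:[47/3,74/3] z:[19,55/2] -> miss, prune
  N25 x:[27,44] y:[44/3,27] z:[31,41] -> miss, prune

order=[0, 19, 12, 4, 20, 18, 25]  |boxes|=7  |leaves|=1  hit=P7

== RESULT ==
[0, 19, 12, 4, 20, 18, 25]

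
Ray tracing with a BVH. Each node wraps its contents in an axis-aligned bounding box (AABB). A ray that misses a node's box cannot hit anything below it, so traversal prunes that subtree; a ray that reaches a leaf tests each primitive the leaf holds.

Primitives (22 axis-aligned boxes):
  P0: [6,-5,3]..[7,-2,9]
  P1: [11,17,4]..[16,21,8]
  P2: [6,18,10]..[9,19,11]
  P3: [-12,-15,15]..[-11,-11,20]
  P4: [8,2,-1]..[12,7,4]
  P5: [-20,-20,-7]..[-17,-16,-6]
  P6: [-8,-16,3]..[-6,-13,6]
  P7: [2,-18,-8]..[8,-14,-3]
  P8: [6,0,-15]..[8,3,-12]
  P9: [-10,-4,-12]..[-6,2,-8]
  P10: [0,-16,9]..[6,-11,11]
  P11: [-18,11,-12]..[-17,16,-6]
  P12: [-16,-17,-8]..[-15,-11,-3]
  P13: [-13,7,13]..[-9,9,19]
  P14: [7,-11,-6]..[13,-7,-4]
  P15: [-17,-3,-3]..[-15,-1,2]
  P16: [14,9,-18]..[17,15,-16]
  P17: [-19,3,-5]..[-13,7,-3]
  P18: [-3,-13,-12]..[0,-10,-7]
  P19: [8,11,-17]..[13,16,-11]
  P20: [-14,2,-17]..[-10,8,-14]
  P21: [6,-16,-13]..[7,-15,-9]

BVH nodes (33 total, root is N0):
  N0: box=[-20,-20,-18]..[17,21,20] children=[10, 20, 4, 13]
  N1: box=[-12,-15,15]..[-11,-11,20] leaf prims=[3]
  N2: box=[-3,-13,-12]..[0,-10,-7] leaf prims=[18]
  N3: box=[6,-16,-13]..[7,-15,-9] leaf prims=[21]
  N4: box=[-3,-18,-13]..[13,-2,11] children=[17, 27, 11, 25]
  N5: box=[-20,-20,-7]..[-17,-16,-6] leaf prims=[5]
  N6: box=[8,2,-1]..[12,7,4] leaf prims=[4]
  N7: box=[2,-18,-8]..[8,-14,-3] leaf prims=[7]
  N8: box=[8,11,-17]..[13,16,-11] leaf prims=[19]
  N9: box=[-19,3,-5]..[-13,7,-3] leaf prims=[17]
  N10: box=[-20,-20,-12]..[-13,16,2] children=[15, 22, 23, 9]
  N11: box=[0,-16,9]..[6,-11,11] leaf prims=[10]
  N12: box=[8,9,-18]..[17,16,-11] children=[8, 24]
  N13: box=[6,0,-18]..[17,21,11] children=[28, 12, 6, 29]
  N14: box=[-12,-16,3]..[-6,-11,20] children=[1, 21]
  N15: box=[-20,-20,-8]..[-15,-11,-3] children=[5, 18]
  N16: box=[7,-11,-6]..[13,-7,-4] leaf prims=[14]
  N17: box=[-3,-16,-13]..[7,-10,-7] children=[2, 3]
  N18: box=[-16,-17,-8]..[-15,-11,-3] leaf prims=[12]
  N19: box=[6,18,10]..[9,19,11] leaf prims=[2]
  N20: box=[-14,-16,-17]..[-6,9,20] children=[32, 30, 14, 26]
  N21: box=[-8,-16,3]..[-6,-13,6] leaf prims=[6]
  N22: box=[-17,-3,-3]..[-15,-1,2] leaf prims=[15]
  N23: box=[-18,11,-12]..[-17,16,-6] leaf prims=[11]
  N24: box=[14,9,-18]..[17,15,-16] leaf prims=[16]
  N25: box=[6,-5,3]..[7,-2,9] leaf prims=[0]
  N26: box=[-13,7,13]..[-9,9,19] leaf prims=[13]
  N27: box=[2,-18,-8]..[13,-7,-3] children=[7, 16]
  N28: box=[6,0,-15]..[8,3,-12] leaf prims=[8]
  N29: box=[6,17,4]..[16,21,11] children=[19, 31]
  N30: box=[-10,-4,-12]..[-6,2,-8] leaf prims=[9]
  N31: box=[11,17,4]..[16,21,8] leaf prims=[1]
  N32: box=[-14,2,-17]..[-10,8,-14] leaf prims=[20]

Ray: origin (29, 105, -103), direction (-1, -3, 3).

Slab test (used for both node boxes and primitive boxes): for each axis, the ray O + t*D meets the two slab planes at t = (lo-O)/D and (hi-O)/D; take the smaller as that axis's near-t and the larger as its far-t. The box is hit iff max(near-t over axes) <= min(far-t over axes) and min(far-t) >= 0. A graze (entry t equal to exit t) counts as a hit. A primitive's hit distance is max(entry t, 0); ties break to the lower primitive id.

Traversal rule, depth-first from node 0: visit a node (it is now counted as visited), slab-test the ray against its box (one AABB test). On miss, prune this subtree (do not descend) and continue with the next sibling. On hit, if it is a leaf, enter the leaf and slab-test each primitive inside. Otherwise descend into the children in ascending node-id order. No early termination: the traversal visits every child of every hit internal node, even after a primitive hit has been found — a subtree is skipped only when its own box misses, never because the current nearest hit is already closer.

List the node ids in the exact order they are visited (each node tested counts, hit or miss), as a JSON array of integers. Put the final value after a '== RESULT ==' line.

Trace the traversal:
N0 x:[12,49] y:[28,125/3] z:[85/3,41] -> hit [85/3,41], descend [4, 10, 13, 20]
  N4 x:[16,32] y:[107/3,41] z:[30,38] -> miss, prune
  N10 x:[42,49] y:[89/3,125/3] z:[91/3,35] -> miss, prune
  N13 x:[12,23] y:[28,35] z:[85/3,38] -> miss, prune
  N20 x:[35,43] y:[32,121/3] z:[86/3,41] -> hit [35,121/3], descend [14, 26, 30, 32]
    N14 x:[35,41] y:[116/3,121/3] z:[106/3,41] -> hit [116/3,121/3], descend [1, 21]
      N1 x:[40,41] y:[116/3,40] z:[118/3,41] -> hit [40,40] leaf, test {P3@t=40}
      N21 x:[35,37] y:[118/3,121/3] z:[106/3,109/3] -> miss, prune
    N26 x:[38,42] y:[32,98/3] z:[116/3,122/3] -> miss, prune
    N30 x:[35,39] y:[103/3,109/3] z:[91/3,95/3] -> miss, prune
    N32 x:[39,43] y:[97/3,103/3] z:[86/3,89/3] -> miss, prune

11 AABB tests over nodes [0, 4, 10, 13, 20, 14, 1, 21, 26, 30, 32]; 1 leaf entered; closest P3.

== RESULT ==
[0, 4, 10, 13, 20, 14, 1, 21, 26, 30, 32]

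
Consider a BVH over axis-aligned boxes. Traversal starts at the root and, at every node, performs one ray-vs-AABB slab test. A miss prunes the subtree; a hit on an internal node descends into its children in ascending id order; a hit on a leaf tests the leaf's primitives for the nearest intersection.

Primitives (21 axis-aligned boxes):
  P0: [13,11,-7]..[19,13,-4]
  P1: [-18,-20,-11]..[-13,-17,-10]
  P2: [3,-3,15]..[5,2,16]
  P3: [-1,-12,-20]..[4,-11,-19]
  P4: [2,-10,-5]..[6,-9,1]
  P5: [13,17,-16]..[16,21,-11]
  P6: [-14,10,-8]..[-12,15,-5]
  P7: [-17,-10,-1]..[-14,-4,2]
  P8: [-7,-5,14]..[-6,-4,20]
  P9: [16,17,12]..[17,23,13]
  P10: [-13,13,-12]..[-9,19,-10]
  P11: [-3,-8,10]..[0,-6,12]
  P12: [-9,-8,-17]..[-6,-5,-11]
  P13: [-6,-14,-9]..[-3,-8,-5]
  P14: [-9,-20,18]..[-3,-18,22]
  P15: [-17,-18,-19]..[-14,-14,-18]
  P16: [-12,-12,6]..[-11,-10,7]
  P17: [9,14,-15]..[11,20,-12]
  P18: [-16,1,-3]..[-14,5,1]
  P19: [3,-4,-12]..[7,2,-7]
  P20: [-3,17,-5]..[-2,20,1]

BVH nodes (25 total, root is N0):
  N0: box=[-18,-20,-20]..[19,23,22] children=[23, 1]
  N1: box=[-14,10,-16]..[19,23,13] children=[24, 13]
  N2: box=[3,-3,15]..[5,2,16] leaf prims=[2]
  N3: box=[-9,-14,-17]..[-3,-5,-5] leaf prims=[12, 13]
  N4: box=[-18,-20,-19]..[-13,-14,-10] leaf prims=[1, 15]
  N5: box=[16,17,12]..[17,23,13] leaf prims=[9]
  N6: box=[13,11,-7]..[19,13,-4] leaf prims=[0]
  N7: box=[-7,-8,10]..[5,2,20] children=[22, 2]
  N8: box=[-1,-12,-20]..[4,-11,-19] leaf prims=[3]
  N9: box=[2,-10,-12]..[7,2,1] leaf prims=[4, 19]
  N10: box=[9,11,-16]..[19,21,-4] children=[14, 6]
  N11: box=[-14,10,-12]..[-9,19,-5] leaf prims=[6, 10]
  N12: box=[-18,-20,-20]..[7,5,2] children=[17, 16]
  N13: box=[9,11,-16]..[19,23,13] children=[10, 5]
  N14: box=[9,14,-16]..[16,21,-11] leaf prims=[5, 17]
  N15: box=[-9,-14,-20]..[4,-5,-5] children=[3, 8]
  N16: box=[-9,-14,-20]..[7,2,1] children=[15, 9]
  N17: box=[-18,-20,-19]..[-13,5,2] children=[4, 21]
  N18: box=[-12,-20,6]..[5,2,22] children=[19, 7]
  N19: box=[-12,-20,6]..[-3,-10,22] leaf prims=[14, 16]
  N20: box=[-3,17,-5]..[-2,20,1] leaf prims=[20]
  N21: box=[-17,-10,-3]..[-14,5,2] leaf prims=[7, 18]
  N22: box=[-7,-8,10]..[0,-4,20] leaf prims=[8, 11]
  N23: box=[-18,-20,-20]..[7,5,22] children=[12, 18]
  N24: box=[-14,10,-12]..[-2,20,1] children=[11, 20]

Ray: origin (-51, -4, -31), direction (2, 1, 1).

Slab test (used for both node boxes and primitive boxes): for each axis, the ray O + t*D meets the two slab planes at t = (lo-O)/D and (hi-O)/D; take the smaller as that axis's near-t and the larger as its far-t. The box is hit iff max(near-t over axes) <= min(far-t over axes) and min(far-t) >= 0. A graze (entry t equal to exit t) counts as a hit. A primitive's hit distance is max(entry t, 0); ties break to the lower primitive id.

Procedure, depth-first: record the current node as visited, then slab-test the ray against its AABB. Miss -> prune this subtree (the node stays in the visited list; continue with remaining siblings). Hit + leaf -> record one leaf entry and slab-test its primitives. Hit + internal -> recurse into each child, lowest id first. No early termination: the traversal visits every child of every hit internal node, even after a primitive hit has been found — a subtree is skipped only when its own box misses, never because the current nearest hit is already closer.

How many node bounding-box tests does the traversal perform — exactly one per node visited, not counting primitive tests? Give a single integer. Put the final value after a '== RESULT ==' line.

Trace the traversal:
N0 x:[33/2,35] y:[-16,27] z:[11,53] -> hit [33/2,27], descend [1, 23]
  N1 x:[37/2,35] y:[14,27] z:[15,44] -> hit [37/2,27], descend [13, 24]
    N13 x:[30,35] y:[15,27] z:[15,44] -> miss, prune
    N24 x:[37/2,49/2] y:[14,24] z:[19,32] -> hit [19,24], descend [11, 20]
      N11 x:[37/2,21] y:[14,23] z:[19,26] -> hit [19,21] leaf, test {P6(miss), P10@t=19}
      N20 x:[24,49/2] y:[21,24] z:[26,32] -> miss, prune
  N23 x:[33/2,29] y:[-16,9] z:[11,53] -> miss, prune

Visited [0, 1, 13, 24, 11, 20, 23]. Tests: 7 box, 1 leaf. Nearest: P10.

== RESULT ==
7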